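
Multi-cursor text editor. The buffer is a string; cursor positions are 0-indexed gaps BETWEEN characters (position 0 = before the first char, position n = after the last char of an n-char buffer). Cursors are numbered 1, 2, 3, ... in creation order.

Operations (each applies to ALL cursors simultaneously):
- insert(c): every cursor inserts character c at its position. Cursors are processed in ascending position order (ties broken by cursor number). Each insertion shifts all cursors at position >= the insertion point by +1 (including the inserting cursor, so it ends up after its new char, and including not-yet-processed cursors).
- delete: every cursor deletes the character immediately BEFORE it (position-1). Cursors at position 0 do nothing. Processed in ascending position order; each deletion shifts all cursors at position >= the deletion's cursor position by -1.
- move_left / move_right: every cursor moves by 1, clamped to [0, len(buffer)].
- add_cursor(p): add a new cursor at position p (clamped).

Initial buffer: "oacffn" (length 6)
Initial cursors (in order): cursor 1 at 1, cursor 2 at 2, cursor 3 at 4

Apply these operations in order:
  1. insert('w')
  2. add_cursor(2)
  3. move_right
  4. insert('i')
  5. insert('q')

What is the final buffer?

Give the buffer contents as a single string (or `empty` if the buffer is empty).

After op 1 (insert('w')): buffer="owawcfwfn" (len 9), cursors c1@2 c2@4 c3@7, authorship .1.2..3..
After op 2 (add_cursor(2)): buffer="owawcfwfn" (len 9), cursors c1@2 c4@2 c2@4 c3@7, authorship .1.2..3..
After op 3 (move_right): buffer="owawcfwfn" (len 9), cursors c1@3 c4@3 c2@5 c3@8, authorship .1.2..3..
After op 4 (insert('i')): buffer="owaiiwcifwfin" (len 13), cursors c1@5 c4@5 c2@8 c3@12, authorship .1.142.2.3.3.
After op 5 (insert('q')): buffer="owaiiqqwciqfwfiqn" (len 17), cursors c1@7 c4@7 c2@11 c3@16, authorship .1.14142.22.3.33.

Answer: owaiiqqwciqfwfiqn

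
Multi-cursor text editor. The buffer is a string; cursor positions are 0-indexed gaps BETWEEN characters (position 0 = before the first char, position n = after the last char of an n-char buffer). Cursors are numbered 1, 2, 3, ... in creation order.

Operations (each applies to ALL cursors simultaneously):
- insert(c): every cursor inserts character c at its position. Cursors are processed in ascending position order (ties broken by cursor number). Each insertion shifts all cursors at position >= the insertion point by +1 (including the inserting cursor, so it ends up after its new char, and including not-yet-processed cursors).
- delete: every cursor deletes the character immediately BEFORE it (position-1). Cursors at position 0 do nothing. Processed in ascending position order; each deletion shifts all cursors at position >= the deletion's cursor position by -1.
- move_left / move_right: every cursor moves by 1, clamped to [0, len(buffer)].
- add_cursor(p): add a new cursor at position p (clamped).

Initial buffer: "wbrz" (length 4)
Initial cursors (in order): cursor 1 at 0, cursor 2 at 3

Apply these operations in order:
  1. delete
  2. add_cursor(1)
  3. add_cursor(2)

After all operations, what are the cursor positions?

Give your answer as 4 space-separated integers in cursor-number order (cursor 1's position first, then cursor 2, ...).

After op 1 (delete): buffer="wbz" (len 3), cursors c1@0 c2@2, authorship ...
After op 2 (add_cursor(1)): buffer="wbz" (len 3), cursors c1@0 c3@1 c2@2, authorship ...
After op 3 (add_cursor(2)): buffer="wbz" (len 3), cursors c1@0 c3@1 c2@2 c4@2, authorship ...

Answer: 0 2 1 2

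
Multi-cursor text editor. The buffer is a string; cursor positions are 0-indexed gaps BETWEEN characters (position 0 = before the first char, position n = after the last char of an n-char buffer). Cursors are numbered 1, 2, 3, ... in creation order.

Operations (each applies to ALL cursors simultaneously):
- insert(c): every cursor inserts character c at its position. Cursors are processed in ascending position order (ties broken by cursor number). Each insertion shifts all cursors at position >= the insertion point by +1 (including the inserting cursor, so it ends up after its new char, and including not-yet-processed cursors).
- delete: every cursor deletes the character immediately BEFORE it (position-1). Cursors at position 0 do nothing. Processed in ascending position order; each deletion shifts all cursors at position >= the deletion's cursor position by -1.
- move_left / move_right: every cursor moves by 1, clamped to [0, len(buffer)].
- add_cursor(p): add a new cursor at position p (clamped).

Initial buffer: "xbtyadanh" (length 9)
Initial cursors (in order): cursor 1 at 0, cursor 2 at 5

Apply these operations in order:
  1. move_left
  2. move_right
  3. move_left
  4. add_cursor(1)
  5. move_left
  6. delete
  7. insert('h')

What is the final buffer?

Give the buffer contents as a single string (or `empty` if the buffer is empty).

Answer: hhxbhyadanh

Derivation:
After op 1 (move_left): buffer="xbtyadanh" (len 9), cursors c1@0 c2@4, authorship .........
After op 2 (move_right): buffer="xbtyadanh" (len 9), cursors c1@1 c2@5, authorship .........
After op 3 (move_left): buffer="xbtyadanh" (len 9), cursors c1@0 c2@4, authorship .........
After op 4 (add_cursor(1)): buffer="xbtyadanh" (len 9), cursors c1@0 c3@1 c2@4, authorship .........
After op 5 (move_left): buffer="xbtyadanh" (len 9), cursors c1@0 c3@0 c2@3, authorship .........
After op 6 (delete): buffer="xbyadanh" (len 8), cursors c1@0 c3@0 c2@2, authorship ........
After op 7 (insert('h')): buffer="hhxbhyadanh" (len 11), cursors c1@2 c3@2 c2@5, authorship 13..2......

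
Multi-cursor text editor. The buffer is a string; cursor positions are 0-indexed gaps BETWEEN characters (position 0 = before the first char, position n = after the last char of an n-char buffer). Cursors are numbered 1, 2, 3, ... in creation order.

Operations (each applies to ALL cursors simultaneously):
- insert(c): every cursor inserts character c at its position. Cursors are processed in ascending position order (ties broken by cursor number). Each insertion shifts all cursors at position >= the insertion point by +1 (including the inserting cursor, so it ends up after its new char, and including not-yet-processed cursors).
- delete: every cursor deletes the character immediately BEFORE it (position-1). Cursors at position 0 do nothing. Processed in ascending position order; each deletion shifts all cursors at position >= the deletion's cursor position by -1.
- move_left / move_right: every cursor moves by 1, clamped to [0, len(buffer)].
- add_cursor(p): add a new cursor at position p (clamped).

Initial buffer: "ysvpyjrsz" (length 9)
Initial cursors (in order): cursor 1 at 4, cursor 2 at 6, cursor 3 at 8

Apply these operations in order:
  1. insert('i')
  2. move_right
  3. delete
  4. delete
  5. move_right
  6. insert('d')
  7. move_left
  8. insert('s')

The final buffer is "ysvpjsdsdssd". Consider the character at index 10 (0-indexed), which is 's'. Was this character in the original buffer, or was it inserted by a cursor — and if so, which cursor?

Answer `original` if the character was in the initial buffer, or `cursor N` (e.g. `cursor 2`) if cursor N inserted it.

After op 1 (insert('i')): buffer="ysvpiyjirsiz" (len 12), cursors c1@5 c2@8 c3@11, authorship ....1..2..3.
After op 2 (move_right): buffer="ysvpiyjirsiz" (len 12), cursors c1@6 c2@9 c3@12, authorship ....1..2..3.
After op 3 (delete): buffer="ysvpijisi" (len 9), cursors c1@5 c2@7 c3@9, authorship ....1.2.3
After op 4 (delete): buffer="ysvpjs" (len 6), cursors c1@4 c2@5 c3@6, authorship ......
After op 5 (move_right): buffer="ysvpjs" (len 6), cursors c1@5 c2@6 c3@6, authorship ......
After op 6 (insert('d')): buffer="ysvpjdsdd" (len 9), cursors c1@6 c2@9 c3@9, authorship .....1.23
After op 7 (move_left): buffer="ysvpjdsdd" (len 9), cursors c1@5 c2@8 c3@8, authorship .....1.23
After op 8 (insert('s')): buffer="ysvpjsdsdssd" (len 12), cursors c1@6 c2@11 c3@11, authorship .....11.2233
Authorship (.=original, N=cursor N): . . . . . 1 1 . 2 2 3 3
Index 10: author = 3

Answer: cursor 3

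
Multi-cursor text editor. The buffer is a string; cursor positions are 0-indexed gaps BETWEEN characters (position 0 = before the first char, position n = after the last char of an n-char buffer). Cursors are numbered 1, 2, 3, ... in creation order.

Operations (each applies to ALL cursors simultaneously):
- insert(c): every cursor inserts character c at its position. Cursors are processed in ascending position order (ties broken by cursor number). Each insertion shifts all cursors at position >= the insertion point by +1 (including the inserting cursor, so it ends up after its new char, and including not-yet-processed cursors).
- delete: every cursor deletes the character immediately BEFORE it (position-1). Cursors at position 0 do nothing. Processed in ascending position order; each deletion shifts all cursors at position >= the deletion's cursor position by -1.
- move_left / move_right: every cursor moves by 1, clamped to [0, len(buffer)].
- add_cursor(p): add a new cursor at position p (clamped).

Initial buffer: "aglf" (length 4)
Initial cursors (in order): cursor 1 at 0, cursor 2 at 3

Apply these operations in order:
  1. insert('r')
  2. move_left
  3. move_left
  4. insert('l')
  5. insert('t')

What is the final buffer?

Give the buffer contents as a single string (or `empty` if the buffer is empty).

After op 1 (insert('r')): buffer="raglrf" (len 6), cursors c1@1 c2@5, authorship 1...2.
After op 2 (move_left): buffer="raglrf" (len 6), cursors c1@0 c2@4, authorship 1...2.
After op 3 (move_left): buffer="raglrf" (len 6), cursors c1@0 c2@3, authorship 1...2.
After op 4 (insert('l')): buffer="lragllrf" (len 8), cursors c1@1 c2@5, authorship 11..2.2.
After op 5 (insert('t')): buffer="ltragltlrf" (len 10), cursors c1@2 c2@7, authorship 111..22.2.

Answer: ltragltlrf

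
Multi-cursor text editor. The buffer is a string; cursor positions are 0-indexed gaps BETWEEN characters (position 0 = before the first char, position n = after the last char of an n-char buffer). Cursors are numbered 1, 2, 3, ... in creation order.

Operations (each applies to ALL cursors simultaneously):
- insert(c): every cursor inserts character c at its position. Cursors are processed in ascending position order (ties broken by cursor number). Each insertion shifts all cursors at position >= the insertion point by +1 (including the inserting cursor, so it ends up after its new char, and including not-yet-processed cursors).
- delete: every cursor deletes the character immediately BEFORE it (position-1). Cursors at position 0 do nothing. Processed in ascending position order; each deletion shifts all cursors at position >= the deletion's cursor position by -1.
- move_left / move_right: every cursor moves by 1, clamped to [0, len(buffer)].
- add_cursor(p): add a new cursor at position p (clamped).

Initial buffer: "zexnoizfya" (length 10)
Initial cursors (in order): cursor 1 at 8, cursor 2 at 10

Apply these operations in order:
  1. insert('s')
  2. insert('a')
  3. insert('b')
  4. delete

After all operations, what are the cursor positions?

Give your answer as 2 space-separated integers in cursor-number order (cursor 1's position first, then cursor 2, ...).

After op 1 (insert('s')): buffer="zexnoizfsyas" (len 12), cursors c1@9 c2@12, authorship ........1..2
After op 2 (insert('a')): buffer="zexnoizfsayasa" (len 14), cursors c1@10 c2@14, authorship ........11..22
After op 3 (insert('b')): buffer="zexnoizfsabyasab" (len 16), cursors c1@11 c2@16, authorship ........111..222
After op 4 (delete): buffer="zexnoizfsayasa" (len 14), cursors c1@10 c2@14, authorship ........11..22

Answer: 10 14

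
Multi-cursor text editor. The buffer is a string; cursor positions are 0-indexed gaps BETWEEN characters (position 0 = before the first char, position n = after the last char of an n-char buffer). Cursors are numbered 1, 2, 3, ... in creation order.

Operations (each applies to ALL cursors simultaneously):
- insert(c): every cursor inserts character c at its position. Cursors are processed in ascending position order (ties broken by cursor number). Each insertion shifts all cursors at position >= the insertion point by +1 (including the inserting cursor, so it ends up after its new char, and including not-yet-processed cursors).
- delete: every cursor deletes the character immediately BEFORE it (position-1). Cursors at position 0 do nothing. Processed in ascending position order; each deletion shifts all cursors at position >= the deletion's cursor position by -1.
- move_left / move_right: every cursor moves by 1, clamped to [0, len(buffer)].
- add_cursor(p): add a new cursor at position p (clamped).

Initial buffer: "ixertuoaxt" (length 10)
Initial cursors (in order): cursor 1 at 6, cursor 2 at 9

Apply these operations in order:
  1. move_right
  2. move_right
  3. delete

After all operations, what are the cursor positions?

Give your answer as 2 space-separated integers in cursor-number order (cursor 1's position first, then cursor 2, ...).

Answer: 7 8

Derivation:
After op 1 (move_right): buffer="ixertuoaxt" (len 10), cursors c1@7 c2@10, authorship ..........
After op 2 (move_right): buffer="ixertuoaxt" (len 10), cursors c1@8 c2@10, authorship ..........
After op 3 (delete): buffer="ixertuox" (len 8), cursors c1@7 c2@8, authorship ........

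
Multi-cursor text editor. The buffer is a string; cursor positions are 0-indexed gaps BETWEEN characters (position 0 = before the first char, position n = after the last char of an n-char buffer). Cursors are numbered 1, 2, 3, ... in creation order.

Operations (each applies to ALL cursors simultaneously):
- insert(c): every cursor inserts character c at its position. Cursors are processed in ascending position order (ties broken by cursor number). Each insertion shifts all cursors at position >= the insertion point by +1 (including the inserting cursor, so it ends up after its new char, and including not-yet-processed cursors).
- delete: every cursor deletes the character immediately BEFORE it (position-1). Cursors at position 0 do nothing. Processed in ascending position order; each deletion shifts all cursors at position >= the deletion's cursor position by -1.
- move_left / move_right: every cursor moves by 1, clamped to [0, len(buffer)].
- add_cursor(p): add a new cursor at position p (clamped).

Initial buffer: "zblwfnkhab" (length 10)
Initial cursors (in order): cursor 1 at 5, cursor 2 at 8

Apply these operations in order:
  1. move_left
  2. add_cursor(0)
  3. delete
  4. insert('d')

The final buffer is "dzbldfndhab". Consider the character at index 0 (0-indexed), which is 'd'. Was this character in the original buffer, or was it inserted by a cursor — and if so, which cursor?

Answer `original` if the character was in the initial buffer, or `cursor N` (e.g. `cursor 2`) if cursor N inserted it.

After op 1 (move_left): buffer="zblwfnkhab" (len 10), cursors c1@4 c2@7, authorship ..........
After op 2 (add_cursor(0)): buffer="zblwfnkhab" (len 10), cursors c3@0 c1@4 c2@7, authorship ..........
After op 3 (delete): buffer="zblfnhab" (len 8), cursors c3@0 c1@3 c2@5, authorship ........
After op 4 (insert('d')): buffer="dzbldfndhab" (len 11), cursors c3@1 c1@5 c2@8, authorship 3...1..2...
Authorship (.=original, N=cursor N): 3 . . . 1 . . 2 . . .
Index 0: author = 3

Answer: cursor 3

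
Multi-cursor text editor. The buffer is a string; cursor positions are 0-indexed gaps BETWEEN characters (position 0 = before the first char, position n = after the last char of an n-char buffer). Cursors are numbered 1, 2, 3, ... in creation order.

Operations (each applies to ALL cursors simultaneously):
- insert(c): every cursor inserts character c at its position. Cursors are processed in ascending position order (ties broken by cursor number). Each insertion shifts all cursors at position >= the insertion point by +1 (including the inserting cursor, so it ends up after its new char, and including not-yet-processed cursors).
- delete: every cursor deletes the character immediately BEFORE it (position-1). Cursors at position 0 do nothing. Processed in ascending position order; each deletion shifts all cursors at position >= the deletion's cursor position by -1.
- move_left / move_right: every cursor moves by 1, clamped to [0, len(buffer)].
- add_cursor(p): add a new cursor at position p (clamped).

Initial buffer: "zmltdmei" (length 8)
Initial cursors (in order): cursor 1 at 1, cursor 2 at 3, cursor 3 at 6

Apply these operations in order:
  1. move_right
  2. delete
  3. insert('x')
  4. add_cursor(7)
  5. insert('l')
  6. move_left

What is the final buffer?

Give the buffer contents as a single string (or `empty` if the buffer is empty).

After op 1 (move_right): buffer="zmltdmei" (len 8), cursors c1@2 c2@4 c3@7, authorship ........
After op 2 (delete): buffer="zldmi" (len 5), cursors c1@1 c2@2 c3@4, authorship .....
After op 3 (insert('x')): buffer="zxlxdmxi" (len 8), cursors c1@2 c2@4 c3@7, authorship .1.2..3.
After op 4 (add_cursor(7)): buffer="zxlxdmxi" (len 8), cursors c1@2 c2@4 c3@7 c4@7, authorship .1.2..3.
After op 5 (insert('l')): buffer="zxllxldmxlli" (len 12), cursors c1@3 c2@6 c3@11 c4@11, authorship .11.22..334.
After op 6 (move_left): buffer="zxllxldmxlli" (len 12), cursors c1@2 c2@5 c3@10 c4@10, authorship .11.22..334.

Answer: zxllxldmxlli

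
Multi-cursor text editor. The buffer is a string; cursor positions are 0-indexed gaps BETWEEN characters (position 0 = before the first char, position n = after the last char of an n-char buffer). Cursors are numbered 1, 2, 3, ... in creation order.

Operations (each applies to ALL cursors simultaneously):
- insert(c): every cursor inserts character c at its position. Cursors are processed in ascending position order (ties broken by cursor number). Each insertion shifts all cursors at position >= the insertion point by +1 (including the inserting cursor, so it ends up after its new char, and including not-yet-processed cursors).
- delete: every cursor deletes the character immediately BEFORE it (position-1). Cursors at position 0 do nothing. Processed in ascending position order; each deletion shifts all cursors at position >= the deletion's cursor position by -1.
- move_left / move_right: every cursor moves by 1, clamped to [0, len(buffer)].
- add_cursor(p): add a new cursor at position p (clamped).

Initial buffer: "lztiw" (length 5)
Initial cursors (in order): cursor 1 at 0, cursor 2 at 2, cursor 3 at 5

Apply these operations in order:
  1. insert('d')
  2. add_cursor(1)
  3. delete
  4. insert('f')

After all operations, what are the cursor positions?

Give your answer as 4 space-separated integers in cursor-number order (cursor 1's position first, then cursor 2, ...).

After op 1 (insert('d')): buffer="dlzdtiwd" (len 8), cursors c1@1 c2@4 c3@8, authorship 1..2...3
After op 2 (add_cursor(1)): buffer="dlzdtiwd" (len 8), cursors c1@1 c4@1 c2@4 c3@8, authorship 1..2...3
After op 3 (delete): buffer="lztiw" (len 5), cursors c1@0 c4@0 c2@2 c3@5, authorship .....
After op 4 (insert('f')): buffer="fflzftiwf" (len 9), cursors c1@2 c4@2 c2@5 c3@9, authorship 14..2...3

Answer: 2 5 9 2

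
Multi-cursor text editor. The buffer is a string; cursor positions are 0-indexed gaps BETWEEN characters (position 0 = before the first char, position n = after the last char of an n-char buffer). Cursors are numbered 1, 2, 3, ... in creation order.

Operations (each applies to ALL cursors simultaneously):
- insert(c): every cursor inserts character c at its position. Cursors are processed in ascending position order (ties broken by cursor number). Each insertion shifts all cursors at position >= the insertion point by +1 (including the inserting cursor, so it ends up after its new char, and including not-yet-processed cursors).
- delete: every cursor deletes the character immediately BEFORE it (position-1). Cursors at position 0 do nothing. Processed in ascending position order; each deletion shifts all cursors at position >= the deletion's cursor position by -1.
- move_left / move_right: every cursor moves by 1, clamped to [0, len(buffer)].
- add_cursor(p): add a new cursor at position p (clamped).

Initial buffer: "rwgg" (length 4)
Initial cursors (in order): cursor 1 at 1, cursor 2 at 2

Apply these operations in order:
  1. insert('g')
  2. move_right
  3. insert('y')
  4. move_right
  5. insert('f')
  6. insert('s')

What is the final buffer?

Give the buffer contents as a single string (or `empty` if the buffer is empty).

After op 1 (insert('g')): buffer="rgwggg" (len 6), cursors c1@2 c2@4, authorship .1.2..
After op 2 (move_right): buffer="rgwggg" (len 6), cursors c1@3 c2@5, authorship .1.2..
After op 3 (insert('y')): buffer="rgwyggyg" (len 8), cursors c1@4 c2@7, authorship .1.12.2.
After op 4 (move_right): buffer="rgwyggyg" (len 8), cursors c1@5 c2@8, authorship .1.12.2.
After op 5 (insert('f')): buffer="rgwygfgygf" (len 10), cursors c1@6 c2@10, authorship .1.121.2.2
After op 6 (insert('s')): buffer="rgwygfsgygfs" (len 12), cursors c1@7 c2@12, authorship .1.1211.2.22

Answer: rgwygfsgygfs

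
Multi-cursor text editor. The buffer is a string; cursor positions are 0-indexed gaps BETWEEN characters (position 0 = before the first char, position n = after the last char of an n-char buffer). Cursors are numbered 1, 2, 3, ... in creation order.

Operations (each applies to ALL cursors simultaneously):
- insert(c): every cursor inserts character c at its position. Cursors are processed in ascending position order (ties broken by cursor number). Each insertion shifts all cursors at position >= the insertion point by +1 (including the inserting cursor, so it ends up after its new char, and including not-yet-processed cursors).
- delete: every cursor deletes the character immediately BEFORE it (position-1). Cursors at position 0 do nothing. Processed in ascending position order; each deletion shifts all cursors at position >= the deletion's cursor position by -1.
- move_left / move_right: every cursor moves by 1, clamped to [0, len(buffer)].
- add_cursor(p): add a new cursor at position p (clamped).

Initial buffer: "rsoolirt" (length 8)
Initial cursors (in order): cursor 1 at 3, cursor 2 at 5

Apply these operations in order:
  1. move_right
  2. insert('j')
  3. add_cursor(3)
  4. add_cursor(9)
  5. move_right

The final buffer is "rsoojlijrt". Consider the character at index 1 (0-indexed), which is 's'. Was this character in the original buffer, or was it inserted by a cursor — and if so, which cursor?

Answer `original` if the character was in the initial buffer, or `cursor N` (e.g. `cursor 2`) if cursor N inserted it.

Answer: original

Derivation:
After op 1 (move_right): buffer="rsoolirt" (len 8), cursors c1@4 c2@6, authorship ........
After op 2 (insert('j')): buffer="rsoojlijrt" (len 10), cursors c1@5 c2@8, authorship ....1..2..
After op 3 (add_cursor(3)): buffer="rsoojlijrt" (len 10), cursors c3@3 c1@5 c2@8, authorship ....1..2..
After op 4 (add_cursor(9)): buffer="rsoojlijrt" (len 10), cursors c3@3 c1@5 c2@8 c4@9, authorship ....1..2..
After op 5 (move_right): buffer="rsoojlijrt" (len 10), cursors c3@4 c1@6 c2@9 c4@10, authorship ....1..2..
Authorship (.=original, N=cursor N): . . . . 1 . . 2 . .
Index 1: author = original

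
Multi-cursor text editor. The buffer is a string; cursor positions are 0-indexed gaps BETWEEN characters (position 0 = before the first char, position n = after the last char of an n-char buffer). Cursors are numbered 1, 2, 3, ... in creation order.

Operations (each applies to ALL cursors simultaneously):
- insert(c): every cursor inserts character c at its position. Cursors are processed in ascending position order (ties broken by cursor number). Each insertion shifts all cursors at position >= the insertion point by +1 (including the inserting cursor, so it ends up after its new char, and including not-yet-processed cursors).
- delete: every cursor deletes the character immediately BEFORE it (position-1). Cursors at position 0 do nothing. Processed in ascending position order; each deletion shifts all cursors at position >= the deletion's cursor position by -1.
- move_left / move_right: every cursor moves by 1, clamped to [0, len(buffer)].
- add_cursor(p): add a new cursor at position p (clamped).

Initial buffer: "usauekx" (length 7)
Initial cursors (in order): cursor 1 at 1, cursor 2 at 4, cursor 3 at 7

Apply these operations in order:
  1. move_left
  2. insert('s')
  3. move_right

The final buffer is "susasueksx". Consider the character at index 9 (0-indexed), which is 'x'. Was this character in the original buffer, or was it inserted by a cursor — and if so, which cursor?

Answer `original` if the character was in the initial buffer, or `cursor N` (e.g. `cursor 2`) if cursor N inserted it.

Answer: original

Derivation:
After op 1 (move_left): buffer="usauekx" (len 7), cursors c1@0 c2@3 c3@6, authorship .......
After op 2 (insert('s')): buffer="susasueksx" (len 10), cursors c1@1 c2@5 c3@9, authorship 1...2...3.
After op 3 (move_right): buffer="susasueksx" (len 10), cursors c1@2 c2@6 c3@10, authorship 1...2...3.
Authorship (.=original, N=cursor N): 1 . . . 2 . . . 3 .
Index 9: author = original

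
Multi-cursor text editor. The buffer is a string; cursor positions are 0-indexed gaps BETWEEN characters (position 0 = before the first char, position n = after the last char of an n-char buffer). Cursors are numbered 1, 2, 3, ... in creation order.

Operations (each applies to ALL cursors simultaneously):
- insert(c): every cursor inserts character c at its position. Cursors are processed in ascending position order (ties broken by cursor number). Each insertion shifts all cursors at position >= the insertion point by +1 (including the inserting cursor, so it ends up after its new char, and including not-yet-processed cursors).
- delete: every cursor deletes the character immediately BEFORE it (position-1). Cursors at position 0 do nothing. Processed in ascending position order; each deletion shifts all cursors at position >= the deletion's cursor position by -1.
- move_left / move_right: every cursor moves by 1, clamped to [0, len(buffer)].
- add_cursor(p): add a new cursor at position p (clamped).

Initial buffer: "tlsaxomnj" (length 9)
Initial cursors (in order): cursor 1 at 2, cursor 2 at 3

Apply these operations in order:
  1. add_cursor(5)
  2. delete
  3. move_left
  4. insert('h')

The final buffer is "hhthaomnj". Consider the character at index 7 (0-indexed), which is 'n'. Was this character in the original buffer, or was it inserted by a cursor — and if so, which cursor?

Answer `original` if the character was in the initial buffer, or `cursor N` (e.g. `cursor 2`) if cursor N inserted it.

Answer: original

Derivation:
After op 1 (add_cursor(5)): buffer="tlsaxomnj" (len 9), cursors c1@2 c2@3 c3@5, authorship .........
After op 2 (delete): buffer="taomnj" (len 6), cursors c1@1 c2@1 c3@2, authorship ......
After op 3 (move_left): buffer="taomnj" (len 6), cursors c1@0 c2@0 c3@1, authorship ......
After op 4 (insert('h')): buffer="hhthaomnj" (len 9), cursors c1@2 c2@2 c3@4, authorship 12.3.....
Authorship (.=original, N=cursor N): 1 2 . 3 . . . . .
Index 7: author = original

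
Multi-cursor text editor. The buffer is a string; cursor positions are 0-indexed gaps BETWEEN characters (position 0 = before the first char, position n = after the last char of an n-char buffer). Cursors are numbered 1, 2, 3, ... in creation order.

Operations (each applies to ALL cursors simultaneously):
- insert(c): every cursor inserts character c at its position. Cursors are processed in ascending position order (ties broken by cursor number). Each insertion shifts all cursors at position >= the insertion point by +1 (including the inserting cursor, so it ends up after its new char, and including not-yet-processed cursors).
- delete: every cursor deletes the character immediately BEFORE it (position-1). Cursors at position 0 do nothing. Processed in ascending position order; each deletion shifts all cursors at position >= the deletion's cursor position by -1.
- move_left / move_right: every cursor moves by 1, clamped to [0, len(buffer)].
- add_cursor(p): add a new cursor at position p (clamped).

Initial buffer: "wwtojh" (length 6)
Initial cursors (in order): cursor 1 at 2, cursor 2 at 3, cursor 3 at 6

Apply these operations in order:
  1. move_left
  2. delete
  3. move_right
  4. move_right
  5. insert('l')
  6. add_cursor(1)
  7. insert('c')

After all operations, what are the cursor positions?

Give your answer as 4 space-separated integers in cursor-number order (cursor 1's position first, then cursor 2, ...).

Answer: 7 7 10 2

Derivation:
After op 1 (move_left): buffer="wwtojh" (len 6), cursors c1@1 c2@2 c3@5, authorship ......
After op 2 (delete): buffer="toh" (len 3), cursors c1@0 c2@0 c3@2, authorship ...
After op 3 (move_right): buffer="toh" (len 3), cursors c1@1 c2@1 c3@3, authorship ...
After op 4 (move_right): buffer="toh" (len 3), cursors c1@2 c2@2 c3@3, authorship ...
After op 5 (insert('l')): buffer="tollhl" (len 6), cursors c1@4 c2@4 c3@6, authorship ..12.3
After op 6 (add_cursor(1)): buffer="tollhl" (len 6), cursors c4@1 c1@4 c2@4 c3@6, authorship ..12.3
After op 7 (insert('c')): buffer="tcollcchlc" (len 10), cursors c4@2 c1@7 c2@7 c3@10, authorship .4.1212.33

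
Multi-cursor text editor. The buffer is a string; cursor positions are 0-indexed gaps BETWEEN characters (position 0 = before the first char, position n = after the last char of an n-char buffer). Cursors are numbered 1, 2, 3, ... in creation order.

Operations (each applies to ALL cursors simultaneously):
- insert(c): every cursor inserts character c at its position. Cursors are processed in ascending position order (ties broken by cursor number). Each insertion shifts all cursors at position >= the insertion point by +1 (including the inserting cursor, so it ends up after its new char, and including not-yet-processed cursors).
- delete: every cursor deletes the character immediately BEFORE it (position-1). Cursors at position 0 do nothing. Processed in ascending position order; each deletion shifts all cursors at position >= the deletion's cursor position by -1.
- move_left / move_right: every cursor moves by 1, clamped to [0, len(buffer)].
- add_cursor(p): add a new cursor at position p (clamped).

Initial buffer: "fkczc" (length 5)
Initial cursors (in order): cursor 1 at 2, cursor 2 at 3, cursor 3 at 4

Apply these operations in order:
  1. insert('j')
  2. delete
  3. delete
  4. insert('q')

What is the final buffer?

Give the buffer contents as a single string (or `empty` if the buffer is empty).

Answer: fqqqc

Derivation:
After op 1 (insert('j')): buffer="fkjcjzjc" (len 8), cursors c1@3 c2@5 c3@7, authorship ..1.2.3.
After op 2 (delete): buffer="fkczc" (len 5), cursors c1@2 c2@3 c3@4, authorship .....
After op 3 (delete): buffer="fc" (len 2), cursors c1@1 c2@1 c3@1, authorship ..
After op 4 (insert('q')): buffer="fqqqc" (len 5), cursors c1@4 c2@4 c3@4, authorship .123.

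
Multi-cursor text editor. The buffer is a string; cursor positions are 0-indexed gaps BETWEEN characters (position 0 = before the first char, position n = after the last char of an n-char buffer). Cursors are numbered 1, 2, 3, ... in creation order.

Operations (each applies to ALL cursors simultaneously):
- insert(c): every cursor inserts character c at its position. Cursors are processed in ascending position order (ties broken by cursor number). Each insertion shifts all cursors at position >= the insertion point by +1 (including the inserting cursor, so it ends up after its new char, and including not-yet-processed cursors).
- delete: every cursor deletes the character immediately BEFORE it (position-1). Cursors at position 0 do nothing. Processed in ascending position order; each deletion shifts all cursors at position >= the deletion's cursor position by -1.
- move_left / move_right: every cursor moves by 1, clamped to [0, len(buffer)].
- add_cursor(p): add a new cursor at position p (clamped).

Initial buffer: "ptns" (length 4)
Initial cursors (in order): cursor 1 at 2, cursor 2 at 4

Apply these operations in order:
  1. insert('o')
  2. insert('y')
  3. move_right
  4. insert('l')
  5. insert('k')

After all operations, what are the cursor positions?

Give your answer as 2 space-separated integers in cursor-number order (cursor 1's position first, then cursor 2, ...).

After op 1 (insert('o')): buffer="ptonso" (len 6), cursors c1@3 c2@6, authorship ..1..2
After op 2 (insert('y')): buffer="ptoynsoy" (len 8), cursors c1@4 c2@8, authorship ..11..22
After op 3 (move_right): buffer="ptoynsoy" (len 8), cursors c1@5 c2@8, authorship ..11..22
After op 4 (insert('l')): buffer="ptoynlsoyl" (len 10), cursors c1@6 c2@10, authorship ..11.1.222
After op 5 (insert('k')): buffer="ptoynlksoylk" (len 12), cursors c1@7 c2@12, authorship ..11.11.2222

Answer: 7 12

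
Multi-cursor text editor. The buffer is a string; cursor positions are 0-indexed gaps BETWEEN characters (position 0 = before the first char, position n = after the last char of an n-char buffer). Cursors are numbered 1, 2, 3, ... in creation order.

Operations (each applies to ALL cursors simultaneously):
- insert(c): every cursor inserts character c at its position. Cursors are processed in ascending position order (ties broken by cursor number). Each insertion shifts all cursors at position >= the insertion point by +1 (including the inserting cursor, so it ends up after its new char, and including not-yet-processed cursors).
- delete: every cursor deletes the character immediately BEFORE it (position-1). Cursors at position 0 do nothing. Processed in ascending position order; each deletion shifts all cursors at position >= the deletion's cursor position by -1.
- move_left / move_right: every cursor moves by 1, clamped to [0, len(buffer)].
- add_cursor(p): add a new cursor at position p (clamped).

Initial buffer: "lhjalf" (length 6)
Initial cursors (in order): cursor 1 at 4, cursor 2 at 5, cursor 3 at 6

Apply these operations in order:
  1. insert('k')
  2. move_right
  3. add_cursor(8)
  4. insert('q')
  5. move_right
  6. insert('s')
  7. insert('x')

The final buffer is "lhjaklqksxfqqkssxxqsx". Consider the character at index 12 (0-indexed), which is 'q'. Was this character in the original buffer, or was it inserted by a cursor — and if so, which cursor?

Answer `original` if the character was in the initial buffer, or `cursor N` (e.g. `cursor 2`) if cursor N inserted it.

Answer: cursor 4

Derivation:
After op 1 (insert('k')): buffer="lhjaklkfk" (len 9), cursors c1@5 c2@7 c3@9, authorship ....1.2.3
After op 2 (move_right): buffer="lhjaklkfk" (len 9), cursors c1@6 c2@8 c3@9, authorship ....1.2.3
After op 3 (add_cursor(8)): buffer="lhjaklkfk" (len 9), cursors c1@6 c2@8 c4@8 c3@9, authorship ....1.2.3
After op 4 (insert('q')): buffer="lhjaklqkfqqkq" (len 13), cursors c1@7 c2@11 c4@11 c3@13, authorship ....1.12.2433
After op 5 (move_right): buffer="lhjaklqkfqqkq" (len 13), cursors c1@8 c2@12 c4@12 c3@13, authorship ....1.12.2433
After op 6 (insert('s')): buffer="lhjaklqksfqqkssqs" (len 17), cursors c1@9 c2@15 c4@15 c3@17, authorship ....1.121.2432433
After op 7 (insert('x')): buffer="lhjaklqksxfqqkssxxqsx" (len 21), cursors c1@10 c2@18 c4@18 c3@21, authorship ....1.1211.2432424333
Authorship (.=original, N=cursor N): . . . . 1 . 1 2 1 1 . 2 4 3 2 4 2 4 3 3 3
Index 12: author = 4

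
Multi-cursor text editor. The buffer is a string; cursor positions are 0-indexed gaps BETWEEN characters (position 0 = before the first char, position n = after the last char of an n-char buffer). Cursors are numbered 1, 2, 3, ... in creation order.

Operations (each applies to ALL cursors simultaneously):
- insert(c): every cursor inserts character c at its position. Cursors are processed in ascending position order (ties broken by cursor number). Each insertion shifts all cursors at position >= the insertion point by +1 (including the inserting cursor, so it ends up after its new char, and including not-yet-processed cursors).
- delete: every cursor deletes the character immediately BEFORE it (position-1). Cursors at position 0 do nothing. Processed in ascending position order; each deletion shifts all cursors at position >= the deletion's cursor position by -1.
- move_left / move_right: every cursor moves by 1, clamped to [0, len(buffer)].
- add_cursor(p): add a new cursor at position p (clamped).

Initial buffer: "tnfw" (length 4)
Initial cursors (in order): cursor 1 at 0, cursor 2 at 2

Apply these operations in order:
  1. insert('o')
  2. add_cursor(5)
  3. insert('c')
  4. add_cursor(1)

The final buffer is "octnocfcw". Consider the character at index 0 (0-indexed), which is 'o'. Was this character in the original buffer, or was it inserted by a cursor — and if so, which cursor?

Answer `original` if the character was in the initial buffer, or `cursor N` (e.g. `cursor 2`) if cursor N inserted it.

Answer: cursor 1

Derivation:
After op 1 (insert('o')): buffer="otnofw" (len 6), cursors c1@1 c2@4, authorship 1..2..
After op 2 (add_cursor(5)): buffer="otnofw" (len 6), cursors c1@1 c2@4 c3@5, authorship 1..2..
After op 3 (insert('c')): buffer="octnocfcw" (len 9), cursors c1@2 c2@6 c3@8, authorship 11..22.3.
After op 4 (add_cursor(1)): buffer="octnocfcw" (len 9), cursors c4@1 c1@2 c2@6 c3@8, authorship 11..22.3.
Authorship (.=original, N=cursor N): 1 1 . . 2 2 . 3 .
Index 0: author = 1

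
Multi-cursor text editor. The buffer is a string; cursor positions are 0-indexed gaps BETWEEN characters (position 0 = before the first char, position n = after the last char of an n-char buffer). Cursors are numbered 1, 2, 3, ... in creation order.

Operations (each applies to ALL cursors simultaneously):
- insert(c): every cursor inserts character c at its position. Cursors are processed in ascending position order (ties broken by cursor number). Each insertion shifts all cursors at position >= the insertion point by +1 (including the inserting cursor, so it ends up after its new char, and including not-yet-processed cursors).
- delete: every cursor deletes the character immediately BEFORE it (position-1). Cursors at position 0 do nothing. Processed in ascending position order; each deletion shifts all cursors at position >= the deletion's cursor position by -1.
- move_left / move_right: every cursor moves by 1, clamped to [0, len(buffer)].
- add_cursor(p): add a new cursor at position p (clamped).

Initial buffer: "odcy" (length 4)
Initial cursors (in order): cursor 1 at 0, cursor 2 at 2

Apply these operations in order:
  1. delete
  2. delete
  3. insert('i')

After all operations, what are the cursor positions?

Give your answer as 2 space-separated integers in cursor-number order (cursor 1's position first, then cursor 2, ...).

After op 1 (delete): buffer="ocy" (len 3), cursors c1@0 c2@1, authorship ...
After op 2 (delete): buffer="cy" (len 2), cursors c1@0 c2@0, authorship ..
After op 3 (insert('i')): buffer="iicy" (len 4), cursors c1@2 c2@2, authorship 12..

Answer: 2 2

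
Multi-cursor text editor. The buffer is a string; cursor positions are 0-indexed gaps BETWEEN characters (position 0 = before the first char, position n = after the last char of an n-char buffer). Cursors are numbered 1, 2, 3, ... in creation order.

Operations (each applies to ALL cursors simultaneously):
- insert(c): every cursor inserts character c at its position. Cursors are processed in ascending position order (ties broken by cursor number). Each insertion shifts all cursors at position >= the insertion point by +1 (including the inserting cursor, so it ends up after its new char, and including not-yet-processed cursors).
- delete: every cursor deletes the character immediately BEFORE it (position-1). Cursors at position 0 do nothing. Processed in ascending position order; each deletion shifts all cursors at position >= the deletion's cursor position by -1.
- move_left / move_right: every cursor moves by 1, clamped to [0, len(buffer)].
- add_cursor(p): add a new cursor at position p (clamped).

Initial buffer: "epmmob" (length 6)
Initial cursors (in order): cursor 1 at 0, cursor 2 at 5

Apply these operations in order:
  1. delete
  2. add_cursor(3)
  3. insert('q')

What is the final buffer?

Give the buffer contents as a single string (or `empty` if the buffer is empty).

Answer: qepmqmqb

Derivation:
After op 1 (delete): buffer="epmmb" (len 5), cursors c1@0 c2@4, authorship .....
After op 2 (add_cursor(3)): buffer="epmmb" (len 5), cursors c1@0 c3@3 c2@4, authorship .....
After op 3 (insert('q')): buffer="qepmqmqb" (len 8), cursors c1@1 c3@5 c2@7, authorship 1...3.2.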